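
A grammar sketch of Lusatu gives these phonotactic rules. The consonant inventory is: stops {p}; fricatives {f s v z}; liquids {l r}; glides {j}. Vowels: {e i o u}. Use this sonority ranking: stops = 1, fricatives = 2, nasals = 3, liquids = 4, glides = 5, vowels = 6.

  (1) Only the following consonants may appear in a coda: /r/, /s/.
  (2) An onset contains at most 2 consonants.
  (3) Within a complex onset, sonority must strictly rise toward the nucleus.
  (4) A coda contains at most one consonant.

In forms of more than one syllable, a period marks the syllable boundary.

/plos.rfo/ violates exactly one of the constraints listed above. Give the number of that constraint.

/plos.rfo/: syllable 2 onset /rf/: /r/ (liquid, 4) → /f/ (fricative, 2) does not rise.
This is a violation of constraint 3: "Within a complex onset, sonority must strictly rise toward the nucleus."
The remaining constraints (1, 2, 4) are satisfied.

3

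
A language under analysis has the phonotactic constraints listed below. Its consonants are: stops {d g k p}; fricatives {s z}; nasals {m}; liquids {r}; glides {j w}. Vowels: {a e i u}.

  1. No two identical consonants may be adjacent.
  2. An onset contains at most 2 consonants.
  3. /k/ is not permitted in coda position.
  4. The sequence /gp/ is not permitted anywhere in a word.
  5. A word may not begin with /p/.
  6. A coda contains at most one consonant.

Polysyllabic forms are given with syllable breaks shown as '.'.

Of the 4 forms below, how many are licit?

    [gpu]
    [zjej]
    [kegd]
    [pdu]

1

[gpu] — violates constraint 4: contains banned sequence /gp/ → illicit
[zjej] — σ1 onset /zj/ (2C), coda /j/ ok → licit
[kegd] — violates constraint 6: syllable 1 coda /gd/ has 2 consonants (> 1) → illicit
[pdu] — violates constraint 5: word begins with /p/ → illicit
Licit: [zjej] → 1.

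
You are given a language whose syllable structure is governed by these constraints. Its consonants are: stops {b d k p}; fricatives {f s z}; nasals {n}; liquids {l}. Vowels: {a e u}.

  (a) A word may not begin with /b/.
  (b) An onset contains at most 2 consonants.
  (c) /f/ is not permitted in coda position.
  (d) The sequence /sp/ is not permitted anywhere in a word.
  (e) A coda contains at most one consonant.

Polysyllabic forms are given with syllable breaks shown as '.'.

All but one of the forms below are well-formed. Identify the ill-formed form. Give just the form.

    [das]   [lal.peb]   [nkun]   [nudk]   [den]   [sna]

[nudk]

[das] — σ1 onset /d/, coda /s/ ok → well-formed
[lal.peb] — σ1 onset /l/, coda /l/ ok; σ2 onset /p/, coda /b/ ok → well-formed
[nkun] — σ1 onset /nk/ (2C), coda /n/ ok → well-formed
[nudk] — violates constraint (e): syllable 1 coda /dk/ has 2 consonants (> 1) → ill-formed
[den] — σ1 onset /d/, coda /n/ ok → well-formed
[sna] — σ1 onset /sn/ (2C), coda /∅/ ok → well-formed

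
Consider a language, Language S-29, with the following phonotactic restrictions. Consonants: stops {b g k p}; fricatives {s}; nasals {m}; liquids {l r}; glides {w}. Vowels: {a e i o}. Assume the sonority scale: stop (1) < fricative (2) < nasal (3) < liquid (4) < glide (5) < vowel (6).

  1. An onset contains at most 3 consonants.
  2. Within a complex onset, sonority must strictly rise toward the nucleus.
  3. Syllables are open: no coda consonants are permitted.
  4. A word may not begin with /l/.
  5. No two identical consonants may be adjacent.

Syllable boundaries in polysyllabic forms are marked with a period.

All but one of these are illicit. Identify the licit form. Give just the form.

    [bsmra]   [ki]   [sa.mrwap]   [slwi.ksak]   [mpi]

[ki]

[bsmra] — violates constraint 1: syllable 1 onset /bsmr/ has 4 consonants (> 3) → illicit
[ki] — σ1 onset /k/, coda /∅/ ok → licit
[sa.mrwap] — violates constraint 3: syllable 2 coda /p/ has 1 consonant (> 0) → illicit
[slwi.ksak] — violates constraint 3: syllable 2 coda /k/ has 1 consonant (> 0) → illicit
[mpi] — violates constraint 2: syllable 1 onset /mp/: /m/ (nasal, 3) → /p/ (stop, 1) does not rise → illicit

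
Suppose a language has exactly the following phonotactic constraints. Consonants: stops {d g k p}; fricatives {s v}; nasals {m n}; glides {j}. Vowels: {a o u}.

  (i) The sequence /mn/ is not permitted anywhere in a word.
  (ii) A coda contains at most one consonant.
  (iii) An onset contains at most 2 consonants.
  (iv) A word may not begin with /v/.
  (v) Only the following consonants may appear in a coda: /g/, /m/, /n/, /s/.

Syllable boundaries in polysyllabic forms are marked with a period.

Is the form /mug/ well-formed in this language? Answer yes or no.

yes

/mug/ — σ1 onset /m/, coda /g/ ok → well-formed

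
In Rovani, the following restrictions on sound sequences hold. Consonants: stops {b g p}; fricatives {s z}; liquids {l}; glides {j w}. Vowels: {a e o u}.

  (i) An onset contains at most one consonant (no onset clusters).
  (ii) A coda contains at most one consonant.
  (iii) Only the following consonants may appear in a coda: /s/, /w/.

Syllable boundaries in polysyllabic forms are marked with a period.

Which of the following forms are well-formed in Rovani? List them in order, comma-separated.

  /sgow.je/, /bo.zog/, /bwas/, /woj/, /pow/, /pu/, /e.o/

/pow/, /pu/, /e.o/

/sgow.je/ — violates constraint (i): syllable 1 onset /sg/ has 2 consonants (> 1) → ill-formed
/bo.zog/ — violates constraint (iii): syllable 2 coda contains /g/, which is not a licensed coda consonant → ill-formed
/bwas/ — violates constraint (i): syllable 1 onset /bw/ has 2 consonants (> 1) → ill-formed
/woj/ — violates constraint (iii): syllable 1 coda contains /j/, which is not a licensed coda consonant → ill-formed
/pow/ — σ1 onset /p/, coda /w/ ok → well-formed
/pu/ — σ1 onset /p/, coda /∅/ ok → well-formed
/e.o/ — σ1 onset /∅/, coda /∅/ ok; σ2 onset /∅/, coda /∅/ ok → well-formed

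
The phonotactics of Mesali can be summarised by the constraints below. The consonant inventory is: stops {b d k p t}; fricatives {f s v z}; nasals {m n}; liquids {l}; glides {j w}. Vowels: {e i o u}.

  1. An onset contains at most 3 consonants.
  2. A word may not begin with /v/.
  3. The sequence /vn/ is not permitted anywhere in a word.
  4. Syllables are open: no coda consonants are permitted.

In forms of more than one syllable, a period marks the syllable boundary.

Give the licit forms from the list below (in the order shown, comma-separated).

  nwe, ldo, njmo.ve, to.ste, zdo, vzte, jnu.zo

nwe — σ1 onset /nw/ (2C), coda /∅/ ok → licit
ldo — σ1 onset /ld/ (2C), coda /∅/ ok → licit
njmo.ve — σ1 onset /njm/ (3C), coda /∅/ ok; σ2 onset /v/, coda /∅/ ok → licit
to.ste — σ1 onset /t/, coda /∅/ ok; σ2 onset /st/ (2C), coda /∅/ ok → licit
zdo — σ1 onset /zd/ (2C), coda /∅/ ok → licit
vzte — violates constraint 2: word begins with /v/ → illicit
jnu.zo — σ1 onset /jn/ (2C), coda /∅/ ok; σ2 onset /z/, coda /∅/ ok → licit

nwe, ldo, njmo.ve, to.ste, zdo, jnu.zo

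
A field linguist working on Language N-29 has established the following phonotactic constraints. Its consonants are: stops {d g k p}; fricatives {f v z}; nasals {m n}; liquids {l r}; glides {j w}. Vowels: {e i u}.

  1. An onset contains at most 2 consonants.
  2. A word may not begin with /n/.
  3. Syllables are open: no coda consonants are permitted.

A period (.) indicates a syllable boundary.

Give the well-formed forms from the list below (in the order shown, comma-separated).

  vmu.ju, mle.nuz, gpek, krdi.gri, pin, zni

vmu.ju, zni

vmu.ju — σ1 onset /vm/ (2C), coda /∅/ ok; σ2 onset /j/, coda /∅/ ok → well-formed
mle.nuz — violates constraint 3: syllable 2 coda /z/ has 1 consonant (> 0) → ill-formed
gpek — violates constraint 3: syllable 1 coda /k/ has 1 consonant (> 0) → ill-formed
krdi.gri — violates constraint 1: syllable 1 onset /krd/ has 3 consonants (> 2) → ill-formed
pin — violates constraint 3: syllable 1 coda /n/ has 1 consonant (> 0) → ill-formed
zni — σ1 onset /zn/ (2C), coda /∅/ ok → well-formed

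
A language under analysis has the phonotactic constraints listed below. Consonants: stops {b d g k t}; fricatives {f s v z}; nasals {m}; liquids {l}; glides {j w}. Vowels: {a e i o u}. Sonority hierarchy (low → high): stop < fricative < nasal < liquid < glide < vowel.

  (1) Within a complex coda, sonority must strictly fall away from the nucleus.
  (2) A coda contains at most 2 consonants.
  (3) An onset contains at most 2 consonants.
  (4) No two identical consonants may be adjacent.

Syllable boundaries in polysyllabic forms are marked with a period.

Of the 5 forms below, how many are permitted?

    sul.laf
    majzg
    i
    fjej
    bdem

3

sul.laf — violates constraint 4: adjacent identical consonants /ll/ → not permitted
majzg — violates constraint 2: syllable 1 coda /jzg/ has 3 consonants (> 2) → not permitted
i — σ1 onset /∅/, coda /∅/ ok → permitted
fjej — σ1 onset /fj/ (2C), coda /j/ ok → permitted
bdem — σ1 onset /bd/ (2C), coda /m/ ok → permitted
Permitted: i, fjej, bdem → 3.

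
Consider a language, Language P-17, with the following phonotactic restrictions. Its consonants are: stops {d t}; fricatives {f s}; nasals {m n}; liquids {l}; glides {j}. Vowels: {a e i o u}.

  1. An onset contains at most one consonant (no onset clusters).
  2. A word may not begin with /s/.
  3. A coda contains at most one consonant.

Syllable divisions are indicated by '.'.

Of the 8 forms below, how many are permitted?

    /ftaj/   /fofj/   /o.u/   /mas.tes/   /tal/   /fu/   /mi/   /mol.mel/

/ftaj/ — violates constraint 1: syllable 1 onset /ft/ has 2 consonants (> 1) → not permitted
/fofj/ — violates constraint 3: syllable 1 coda /fj/ has 2 consonants (> 1) → not permitted
/o.u/ — σ1 onset /∅/, coda /∅/ ok; σ2 onset /∅/, coda /∅/ ok → permitted
/mas.tes/ — σ1 onset /m/, coda /s/ ok; σ2 onset /t/, coda /s/ ok → permitted
/tal/ — σ1 onset /t/, coda /l/ ok → permitted
/fu/ — σ1 onset /f/, coda /∅/ ok → permitted
/mi/ — σ1 onset /m/, coda /∅/ ok → permitted
/mol.mel/ — σ1 onset /m/, coda /l/ ok; σ2 onset /m/, coda /l/ ok → permitted
Permitted: /o.u/, /mas.tes/, /tal/, /fu/, /mi/, /mol.mel/ → 6.

6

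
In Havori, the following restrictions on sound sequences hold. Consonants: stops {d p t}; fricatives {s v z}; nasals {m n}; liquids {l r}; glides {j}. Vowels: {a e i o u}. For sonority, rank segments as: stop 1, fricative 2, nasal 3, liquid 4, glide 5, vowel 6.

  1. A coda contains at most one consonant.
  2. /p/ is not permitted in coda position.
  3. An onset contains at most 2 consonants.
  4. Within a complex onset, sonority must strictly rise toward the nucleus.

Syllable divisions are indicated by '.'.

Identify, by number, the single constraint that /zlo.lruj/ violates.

/zlo.lruj/: syllable 2 onset /lr/: /l/ (liquid, 4) → /r/ (liquid, 4) does not rise.
This is a violation of constraint 4: "Within a complex onset, sonority must strictly rise toward the nucleus."
The remaining constraints (1, 2, 3) are satisfied.

4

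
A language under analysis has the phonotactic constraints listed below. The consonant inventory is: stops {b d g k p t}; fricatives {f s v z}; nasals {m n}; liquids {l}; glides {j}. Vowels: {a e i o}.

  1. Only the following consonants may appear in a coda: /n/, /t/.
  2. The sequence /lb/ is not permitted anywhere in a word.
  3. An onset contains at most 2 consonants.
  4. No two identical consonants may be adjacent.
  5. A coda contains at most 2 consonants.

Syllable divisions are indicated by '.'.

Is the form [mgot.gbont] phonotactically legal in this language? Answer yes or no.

[mgot.gbont] — σ1 onset /mg/ (2C), coda /t/ ok; σ2 onset /gb/ (2C), coda /nt/ (2C) ok → phonotactically legal

yes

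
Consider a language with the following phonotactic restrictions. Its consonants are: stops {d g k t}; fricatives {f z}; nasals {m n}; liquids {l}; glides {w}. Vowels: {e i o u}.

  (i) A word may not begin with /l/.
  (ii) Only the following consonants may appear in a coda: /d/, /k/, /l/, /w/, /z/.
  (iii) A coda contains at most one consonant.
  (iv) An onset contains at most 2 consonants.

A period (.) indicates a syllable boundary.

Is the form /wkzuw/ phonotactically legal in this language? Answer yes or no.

no

/wkzuw/ — violates constraint (iv): syllable 1 onset /wkz/ has 3 consonants (> 2) → phonotactically illegal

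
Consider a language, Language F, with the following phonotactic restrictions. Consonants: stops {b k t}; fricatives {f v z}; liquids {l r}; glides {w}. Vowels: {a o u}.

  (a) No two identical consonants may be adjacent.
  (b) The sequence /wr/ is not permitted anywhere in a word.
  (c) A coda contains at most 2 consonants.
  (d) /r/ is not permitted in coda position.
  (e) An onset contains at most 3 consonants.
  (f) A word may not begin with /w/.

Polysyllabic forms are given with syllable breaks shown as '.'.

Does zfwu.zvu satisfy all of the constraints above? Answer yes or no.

yes

zfwu.zvu — σ1 onset /zfw/ (3C), coda /∅/ ok; σ2 onset /zv/ (2C), coda /∅/ ok → licit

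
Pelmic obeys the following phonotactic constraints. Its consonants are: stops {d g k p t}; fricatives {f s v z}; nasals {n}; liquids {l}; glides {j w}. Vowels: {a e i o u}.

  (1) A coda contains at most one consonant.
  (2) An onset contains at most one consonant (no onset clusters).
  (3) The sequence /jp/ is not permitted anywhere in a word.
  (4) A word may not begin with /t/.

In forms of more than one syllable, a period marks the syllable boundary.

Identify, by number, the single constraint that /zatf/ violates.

/zatf/: syllable 1 coda /tf/ has 2 consonants (> 1).
This is a violation of constraint 1: "A coda contains at most one consonant."
The remaining constraints (2, 3, 4) are satisfied.

1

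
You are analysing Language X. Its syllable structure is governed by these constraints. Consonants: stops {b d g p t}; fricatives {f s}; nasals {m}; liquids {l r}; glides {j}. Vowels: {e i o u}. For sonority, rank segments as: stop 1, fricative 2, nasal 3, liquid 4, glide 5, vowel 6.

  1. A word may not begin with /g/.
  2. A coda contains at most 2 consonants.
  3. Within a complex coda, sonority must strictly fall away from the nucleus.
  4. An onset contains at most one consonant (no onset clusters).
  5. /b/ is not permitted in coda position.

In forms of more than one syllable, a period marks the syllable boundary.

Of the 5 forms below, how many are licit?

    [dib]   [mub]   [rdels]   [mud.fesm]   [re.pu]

1

[dib] — violates constraint 5: syllable 1 coda contains /b/ → illicit
[mub] — violates constraint 5: syllable 1 coda contains /b/ → illicit
[rdels] — violates constraint 4: syllable 1 onset /rd/ has 2 consonants (> 1) → illicit
[mud.fesm] — violates constraint 3: syllable 2 coda /sm/: /s/ (fricative, 2) → /m/ (nasal, 3) does not fall → illicit
[re.pu] — σ1 onset /r/, coda /∅/ ok; σ2 onset /p/, coda /∅/ ok → licit
Licit: [re.pu] → 1.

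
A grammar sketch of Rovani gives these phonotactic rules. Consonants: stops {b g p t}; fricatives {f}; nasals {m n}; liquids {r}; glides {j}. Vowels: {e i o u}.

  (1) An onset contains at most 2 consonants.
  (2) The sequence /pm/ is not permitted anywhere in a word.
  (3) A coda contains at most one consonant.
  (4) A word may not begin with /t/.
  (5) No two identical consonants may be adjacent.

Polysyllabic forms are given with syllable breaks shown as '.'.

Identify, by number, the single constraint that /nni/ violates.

5

/nni/: adjacent identical consonants /nn/.
This is a violation of constraint 5: "No two identical consonants may be adjacent."
The remaining constraints (1, 2, 3, 4) are satisfied.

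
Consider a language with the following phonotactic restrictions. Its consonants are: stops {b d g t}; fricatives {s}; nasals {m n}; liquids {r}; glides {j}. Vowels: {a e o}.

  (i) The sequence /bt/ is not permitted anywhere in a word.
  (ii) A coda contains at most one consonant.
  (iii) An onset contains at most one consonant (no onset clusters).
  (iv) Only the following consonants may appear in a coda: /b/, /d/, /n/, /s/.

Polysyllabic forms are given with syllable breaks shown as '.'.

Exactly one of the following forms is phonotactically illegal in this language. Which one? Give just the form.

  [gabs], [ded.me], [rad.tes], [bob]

[gabs]

[gabs] — violates constraint (ii): syllable 1 coda /bs/ has 2 consonants (> 1) → phonotactically illegal
[ded.me] — σ1 onset /d/, coda /d/ ok; σ2 onset /m/, coda /∅/ ok → phonotactically legal
[rad.tes] — σ1 onset /r/, coda /d/ ok; σ2 onset /t/, coda /s/ ok → phonotactically legal
[bob] — σ1 onset /b/, coda /b/ ok → phonotactically legal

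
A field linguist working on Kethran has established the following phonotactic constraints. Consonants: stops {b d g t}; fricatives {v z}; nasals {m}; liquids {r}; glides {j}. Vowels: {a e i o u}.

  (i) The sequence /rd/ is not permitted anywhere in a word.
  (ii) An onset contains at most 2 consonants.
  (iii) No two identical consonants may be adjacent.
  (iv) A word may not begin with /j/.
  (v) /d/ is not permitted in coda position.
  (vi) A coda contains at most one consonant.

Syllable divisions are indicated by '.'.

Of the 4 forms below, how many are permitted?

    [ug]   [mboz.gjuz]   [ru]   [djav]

4

[ug] — σ1 onset /∅/, coda /g/ ok → permitted
[mboz.gjuz] — σ1 onset /mb/ (2C), coda /z/ ok; σ2 onset /gj/ (2C), coda /z/ ok → permitted
[ru] — σ1 onset /r/, coda /∅/ ok → permitted
[djav] — σ1 onset /dj/ (2C), coda /v/ ok → permitted
Permitted: [ug], [mboz.gjuz], [ru], [djav] → 4.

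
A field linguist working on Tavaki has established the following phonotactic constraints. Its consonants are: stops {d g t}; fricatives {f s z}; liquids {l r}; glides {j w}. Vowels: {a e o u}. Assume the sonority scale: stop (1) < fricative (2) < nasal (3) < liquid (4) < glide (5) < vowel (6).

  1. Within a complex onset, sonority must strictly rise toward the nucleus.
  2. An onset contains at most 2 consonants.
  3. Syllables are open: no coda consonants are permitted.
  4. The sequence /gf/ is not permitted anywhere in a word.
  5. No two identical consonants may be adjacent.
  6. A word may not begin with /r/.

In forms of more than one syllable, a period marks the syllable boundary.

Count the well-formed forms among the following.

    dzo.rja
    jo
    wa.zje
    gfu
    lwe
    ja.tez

4

dzo.rja — σ1 onset /dz/ (1→2 rises), coda /∅/ ok; σ2 onset /rj/ (4→5 rises), coda /∅/ ok → well-formed
jo — σ1 onset /j/, coda /∅/ ok → well-formed
wa.zje — σ1 onset /w/, coda /∅/ ok; σ2 onset /zj/ (2→5 rises), coda /∅/ ok → well-formed
gfu — violates constraint 4: contains banned sequence /gf/ → ill-formed
lwe — σ1 onset /lw/ (4→5 rises), coda /∅/ ok → well-formed
ja.tez — violates constraint 3: syllable 2 coda /z/ has 1 consonant (> 0) → ill-formed
Well-formed: dzo.rja, jo, wa.zje, lwe → 4.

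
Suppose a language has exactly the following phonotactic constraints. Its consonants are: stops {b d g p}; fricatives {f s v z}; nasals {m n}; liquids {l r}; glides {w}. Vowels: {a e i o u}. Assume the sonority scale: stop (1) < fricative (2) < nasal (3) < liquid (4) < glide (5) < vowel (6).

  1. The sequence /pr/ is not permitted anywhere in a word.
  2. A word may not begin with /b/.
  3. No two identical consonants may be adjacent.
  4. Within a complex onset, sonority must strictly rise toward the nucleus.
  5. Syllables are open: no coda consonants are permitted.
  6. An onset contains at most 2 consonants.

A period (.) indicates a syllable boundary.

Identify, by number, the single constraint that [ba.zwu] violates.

2

[ba.zwu]: word begins with /b/.
This is a violation of constraint 2: "A word may not begin with /b/."
The remaining constraints (1, 3, 4, 5, 6) are satisfied.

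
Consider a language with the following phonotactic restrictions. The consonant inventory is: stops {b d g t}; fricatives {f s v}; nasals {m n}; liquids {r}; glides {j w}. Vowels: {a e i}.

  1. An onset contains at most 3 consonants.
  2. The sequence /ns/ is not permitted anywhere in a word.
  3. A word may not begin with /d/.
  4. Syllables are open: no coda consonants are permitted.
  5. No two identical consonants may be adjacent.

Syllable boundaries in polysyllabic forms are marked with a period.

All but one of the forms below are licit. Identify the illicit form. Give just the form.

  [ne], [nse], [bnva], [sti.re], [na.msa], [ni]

[ne] — σ1 onset /n/, coda /∅/ ok → licit
[nse] — violates constraint 2: contains banned sequence /ns/ → illicit
[bnva] — σ1 onset /bnv/ (3C), coda /∅/ ok → licit
[sti.re] — σ1 onset /st/ (2C), coda /∅/ ok; σ2 onset /r/, coda /∅/ ok → licit
[na.msa] — σ1 onset /n/, coda /∅/ ok; σ2 onset /ms/ (2C), coda /∅/ ok → licit
[ni] — σ1 onset /n/, coda /∅/ ok → licit

[nse]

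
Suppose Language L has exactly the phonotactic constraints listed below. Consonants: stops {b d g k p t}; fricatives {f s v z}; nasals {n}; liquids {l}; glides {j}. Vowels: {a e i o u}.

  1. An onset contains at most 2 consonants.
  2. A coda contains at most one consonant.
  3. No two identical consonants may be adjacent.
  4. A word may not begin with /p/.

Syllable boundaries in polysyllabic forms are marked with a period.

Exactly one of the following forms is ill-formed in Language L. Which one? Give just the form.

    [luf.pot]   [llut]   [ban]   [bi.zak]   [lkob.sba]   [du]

[llut]

[luf.pot] — σ1 onset /l/, coda /f/ ok; σ2 onset /p/, coda /t/ ok → well-formed
[llut] — violates constraint 3: adjacent identical consonants /ll/ → ill-formed
[ban] — σ1 onset /b/, coda /n/ ok → well-formed
[bi.zak] — σ1 onset /b/, coda /∅/ ok; σ2 onset /z/, coda /k/ ok → well-formed
[lkob.sba] — σ1 onset /lk/ (2C), coda /b/ ok; σ2 onset /sb/ (2C), coda /∅/ ok → well-formed
[du] — σ1 onset /d/, coda /∅/ ok → well-formed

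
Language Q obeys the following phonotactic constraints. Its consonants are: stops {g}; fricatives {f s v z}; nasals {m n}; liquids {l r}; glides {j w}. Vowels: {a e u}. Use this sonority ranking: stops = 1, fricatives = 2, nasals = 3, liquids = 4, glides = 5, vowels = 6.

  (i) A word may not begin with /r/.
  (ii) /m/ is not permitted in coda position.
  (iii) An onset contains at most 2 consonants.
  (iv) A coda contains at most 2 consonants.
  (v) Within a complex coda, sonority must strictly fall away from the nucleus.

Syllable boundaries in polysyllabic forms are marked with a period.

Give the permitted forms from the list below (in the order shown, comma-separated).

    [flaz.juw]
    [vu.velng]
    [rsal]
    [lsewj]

[flaz.juw] — σ1 onset /fl/ (2C), coda /z/ ok; σ2 onset /j/, coda /w/ ok → permitted
[vu.velng] — violates constraint (iv): syllable 2 coda /lng/ has 3 consonants (> 2) → not permitted
[rsal] — violates constraint (i): word begins with /r/ → not permitted
[lsewj] — violates constraint (v): syllable 1 coda /wj/: /w/ (glide, 5) → /j/ (glide, 5) does not fall → not permitted

[flaz.juw]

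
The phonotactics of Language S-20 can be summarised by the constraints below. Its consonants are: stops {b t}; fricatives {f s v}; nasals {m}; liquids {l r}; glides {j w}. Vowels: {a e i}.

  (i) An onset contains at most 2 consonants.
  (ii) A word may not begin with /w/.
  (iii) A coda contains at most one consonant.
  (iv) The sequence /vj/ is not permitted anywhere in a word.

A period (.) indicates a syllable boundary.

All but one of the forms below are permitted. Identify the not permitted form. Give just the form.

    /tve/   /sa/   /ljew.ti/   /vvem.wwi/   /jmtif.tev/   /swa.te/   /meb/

/jmtif.tev/

/tve/ — σ1 onset /tv/ (2C), coda /∅/ ok → permitted
/sa/ — σ1 onset /s/, coda /∅/ ok → permitted
/ljew.ti/ — σ1 onset /lj/ (2C), coda /w/ ok; σ2 onset /t/, coda /∅/ ok → permitted
/vvem.wwi/ — σ1 onset /vv/ (2C), coda /m/ ok; σ2 onset /ww/ (2C), coda /∅/ ok → permitted
/jmtif.tev/ — violates constraint (i): syllable 1 onset /jmt/ has 3 consonants (> 2) → not permitted
/swa.te/ — σ1 onset /sw/ (2C), coda /∅/ ok; σ2 onset /t/, coda /∅/ ok → permitted
/meb/ — σ1 onset /m/, coda /b/ ok → permitted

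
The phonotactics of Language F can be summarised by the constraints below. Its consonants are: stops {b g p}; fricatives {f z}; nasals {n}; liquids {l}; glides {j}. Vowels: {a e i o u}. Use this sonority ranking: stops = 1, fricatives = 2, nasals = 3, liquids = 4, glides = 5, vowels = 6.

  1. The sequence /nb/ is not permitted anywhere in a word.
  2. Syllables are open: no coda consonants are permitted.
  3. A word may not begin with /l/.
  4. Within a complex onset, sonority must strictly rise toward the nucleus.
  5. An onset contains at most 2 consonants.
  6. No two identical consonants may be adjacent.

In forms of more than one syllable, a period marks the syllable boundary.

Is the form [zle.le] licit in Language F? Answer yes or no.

[zle.le] — σ1 onset /zl/ (2→4 rises), coda /∅/ ok; σ2 onset /l/, coda /∅/ ok → licit

yes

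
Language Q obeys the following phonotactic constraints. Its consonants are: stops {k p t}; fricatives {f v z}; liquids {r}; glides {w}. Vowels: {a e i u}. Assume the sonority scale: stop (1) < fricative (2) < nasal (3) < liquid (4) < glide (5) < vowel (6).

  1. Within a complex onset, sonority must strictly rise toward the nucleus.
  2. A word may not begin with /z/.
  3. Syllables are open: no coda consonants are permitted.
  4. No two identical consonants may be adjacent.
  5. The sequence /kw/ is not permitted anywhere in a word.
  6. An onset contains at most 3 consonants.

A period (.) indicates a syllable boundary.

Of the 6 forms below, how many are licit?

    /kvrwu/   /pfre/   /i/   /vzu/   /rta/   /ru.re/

3

/kvrwu/ — violates constraint 6: syllable 1 onset /kvrw/ has 4 consonants (> 3) → illicit
/pfre/ — σ1 onset /pfr/ (1→2→4 rises), coda /∅/ ok → licit
/i/ — σ1 onset /∅/, coda /∅/ ok → licit
/vzu/ — violates constraint 1: syllable 1 onset /vz/: /v/ (fricative, 2) → /z/ (fricative, 2) does not rise → illicit
/rta/ — violates constraint 1: syllable 1 onset /rt/: /r/ (liquid, 4) → /t/ (stop, 1) does not rise → illicit
/ru.re/ — σ1 onset /r/, coda /∅/ ok; σ2 onset /r/, coda /∅/ ok → licit
Licit: /pfre/, /i/, /ru.re/ → 3.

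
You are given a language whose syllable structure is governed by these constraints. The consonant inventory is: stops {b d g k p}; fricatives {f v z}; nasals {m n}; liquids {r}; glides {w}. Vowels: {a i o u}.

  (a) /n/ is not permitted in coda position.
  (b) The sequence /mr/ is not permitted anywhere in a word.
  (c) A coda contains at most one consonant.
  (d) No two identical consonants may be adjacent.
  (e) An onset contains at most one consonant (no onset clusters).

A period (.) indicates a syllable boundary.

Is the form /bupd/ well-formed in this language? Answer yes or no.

/bupd/ — violates constraint (c): syllable 1 coda /pd/ has 2 consonants (> 1) → ill-formed

no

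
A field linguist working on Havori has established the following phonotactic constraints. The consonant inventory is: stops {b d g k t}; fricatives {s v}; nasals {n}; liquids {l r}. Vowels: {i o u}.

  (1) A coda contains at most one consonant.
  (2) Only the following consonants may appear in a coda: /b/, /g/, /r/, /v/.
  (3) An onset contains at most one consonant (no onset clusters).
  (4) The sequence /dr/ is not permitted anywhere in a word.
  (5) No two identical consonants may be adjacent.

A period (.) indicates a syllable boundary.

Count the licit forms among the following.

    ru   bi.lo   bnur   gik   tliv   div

ru — σ1 onset /r/, coda /∅/ ok → licit
bi.lo — σ1 onset /b/, coda /∅/ ok; σ2 onset /l/, coda /∅/ ok → licit
bnur — violates constraint 3: syllable 1 onset /bn/ has 2 consonants (> 1) → illicit
gik — violates constraint 2: syllable 1 coda contains /k/, which is not a licensed coda consonant → illicit
tliv — violates constraint 3: syllable 1 onset /tl/ has 2 consonants (> 1) → illicit
div — σ1 onset /d/, coda /v/ ok → licit
Licit: ru, bi.lo, div → 3.

3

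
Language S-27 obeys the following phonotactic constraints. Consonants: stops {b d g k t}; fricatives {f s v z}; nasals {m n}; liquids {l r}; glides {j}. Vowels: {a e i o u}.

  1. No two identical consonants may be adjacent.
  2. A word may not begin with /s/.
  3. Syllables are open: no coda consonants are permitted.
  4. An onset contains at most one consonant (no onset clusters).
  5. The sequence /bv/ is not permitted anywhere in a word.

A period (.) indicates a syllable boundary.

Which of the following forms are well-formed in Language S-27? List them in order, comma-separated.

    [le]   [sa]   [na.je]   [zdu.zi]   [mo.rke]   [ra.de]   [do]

[le] — σ1 onset /l/, coda /∅/ ok → well-formed
[sa] — violates constraint 2: word begins with /s/ → ill-formed
[na.je] — σ1 onset /n/, coda /∅/ ok; σ2 onset /j/, coda /∅/ ok → well-formed
[zdu.zi] — violates constraint 4: syllable 1 onset /zd/ has 2 consonants (> 1) → ill-formed
[mo.rke] — violates constraint 4: syllable 2 onset /rk/ has 2 consonants (> 1) → ill-formed
[ra.de] — σ1 onset /r/, coda /∅/ ok; σ2 onset /d/, coda /∅/ ok → well-formed
[do] — σ1 onset /d/, coda /∅/ ok → well-formed

[le], [na.je], [ra.de], [do]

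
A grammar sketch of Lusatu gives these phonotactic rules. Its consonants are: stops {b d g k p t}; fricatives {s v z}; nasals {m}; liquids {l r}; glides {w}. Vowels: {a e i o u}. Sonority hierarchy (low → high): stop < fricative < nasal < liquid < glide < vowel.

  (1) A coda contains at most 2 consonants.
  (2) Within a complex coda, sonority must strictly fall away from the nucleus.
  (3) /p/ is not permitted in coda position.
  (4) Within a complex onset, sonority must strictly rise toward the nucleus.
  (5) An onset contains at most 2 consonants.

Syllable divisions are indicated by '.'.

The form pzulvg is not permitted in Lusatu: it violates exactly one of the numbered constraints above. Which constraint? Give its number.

1

pzulvg: syllable 1 coda /lvg/ has 3 consonants (> 2).
This is a violation of constraint 1: "A coda contains at most 2 consonants."
The remaining constraints (2, 3, 4, 5) are satisfied.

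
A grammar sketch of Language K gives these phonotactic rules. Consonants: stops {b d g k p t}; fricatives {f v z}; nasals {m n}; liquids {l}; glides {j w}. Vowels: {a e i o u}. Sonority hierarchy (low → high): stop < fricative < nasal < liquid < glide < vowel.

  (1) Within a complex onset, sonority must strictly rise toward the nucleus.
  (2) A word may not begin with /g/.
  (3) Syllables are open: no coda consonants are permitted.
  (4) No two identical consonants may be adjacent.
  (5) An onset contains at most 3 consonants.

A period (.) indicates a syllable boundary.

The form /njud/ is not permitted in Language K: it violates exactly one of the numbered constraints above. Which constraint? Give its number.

3

/njud/: syllable 1 coda /d/ has 1 consonant (> 0).
This is a violation of constraint 3: "Syllables are open: no coda consonants are permitted."
The remaining constraints (1, 2, 4, 5) are satisfied.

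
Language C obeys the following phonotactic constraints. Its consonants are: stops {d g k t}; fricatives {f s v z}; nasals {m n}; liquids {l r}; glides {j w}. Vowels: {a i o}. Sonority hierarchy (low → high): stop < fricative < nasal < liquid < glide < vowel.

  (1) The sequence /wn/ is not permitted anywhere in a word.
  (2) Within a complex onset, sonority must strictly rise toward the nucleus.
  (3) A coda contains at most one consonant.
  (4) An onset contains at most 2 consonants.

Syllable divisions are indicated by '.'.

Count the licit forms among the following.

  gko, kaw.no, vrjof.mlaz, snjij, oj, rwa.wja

1

gko — violates constraint 2: syllable 1 onset /gk/: /g/ (stop, 1) → /k/ (stop, 1) does not rise → illicit
kaw.no — violates constraint 1: contains banned sequence /wn/ → illicit
vrjof.mlaz — violates constraint 4: syllable 1 onset /vrj/ has 3 consonants (> 2) → illicit
snjij — violates constraint 4: syllable 1 onset /snj/ has 3 consonants (> 2) → illicit
oj — σ1 onset /∅/, coda /j/ ok → licit
rwa.wja — violates constraint 2: syllable 2 onset /wj/: /w/ (glide, 5) → /j/ (glide, 5) does not rise → illicit
Licit: oj → 1.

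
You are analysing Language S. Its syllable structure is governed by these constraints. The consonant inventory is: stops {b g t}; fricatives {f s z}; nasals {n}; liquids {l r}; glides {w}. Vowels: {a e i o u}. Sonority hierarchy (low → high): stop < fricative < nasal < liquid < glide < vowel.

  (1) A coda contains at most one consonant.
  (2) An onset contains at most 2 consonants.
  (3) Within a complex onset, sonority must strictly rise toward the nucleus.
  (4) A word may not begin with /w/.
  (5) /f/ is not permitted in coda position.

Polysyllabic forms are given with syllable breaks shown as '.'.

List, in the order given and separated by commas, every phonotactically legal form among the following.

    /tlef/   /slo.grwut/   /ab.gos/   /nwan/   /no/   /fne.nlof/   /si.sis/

/ab.gos/, /nwan/, /no/, /si.sis/

/tlef/ — violates constraint 5: syllable 1 coda contains /f/ → phonotactically illegal
/slo.grwut/ — violates constraint 2: syllable 2 onset /grw/ has 3 consonants (> 2) → phonotactically illegal
/ab.gos/ — σ1 onset /∅/, coda /b/ ok; σ2 onset /g/, coda /s/ ok → phonotactically legal
/nwan/ — σ1 onset /nw/ (3→5 rises), coda /n/ ok → phonotactically legal
/no/ — σ1 onset /n/, coda /∅/ ok → phonotactically legal
/fne.nlof/ — violates constraint 5: syllable 2 coda contains /f/ → phonotactically illegal
/si.sis/ — σ1 onset /s/, coda /∅/ ok; σ2 onset /s/, coda /s/ ok → phonotactically legal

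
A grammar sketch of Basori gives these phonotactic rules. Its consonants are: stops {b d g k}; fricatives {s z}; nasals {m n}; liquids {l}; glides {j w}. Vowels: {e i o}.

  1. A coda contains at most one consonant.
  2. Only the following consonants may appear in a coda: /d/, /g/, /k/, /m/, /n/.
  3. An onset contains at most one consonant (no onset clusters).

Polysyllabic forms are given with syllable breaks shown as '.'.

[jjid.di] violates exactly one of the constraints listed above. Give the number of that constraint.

[jjid.di]: syllable 1 onset /jj/ has 2 consonants (> 1).
This is a violation of constraint 3: "An onset contains at most one consonant (no onset clusters)."
The remaining constraints (1, 2) are satisfied.

3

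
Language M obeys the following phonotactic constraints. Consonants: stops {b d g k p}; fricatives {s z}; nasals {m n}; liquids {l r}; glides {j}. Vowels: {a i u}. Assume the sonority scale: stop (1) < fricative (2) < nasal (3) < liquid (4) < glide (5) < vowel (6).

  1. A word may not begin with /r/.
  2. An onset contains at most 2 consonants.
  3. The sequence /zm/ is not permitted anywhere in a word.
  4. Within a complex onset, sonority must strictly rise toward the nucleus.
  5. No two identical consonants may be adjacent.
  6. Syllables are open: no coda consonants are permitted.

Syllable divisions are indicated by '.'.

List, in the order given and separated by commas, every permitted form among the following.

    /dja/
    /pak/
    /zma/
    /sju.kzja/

/dja/ — σ1 onset /dj/ (1→5 rises), coda /∅/ ok → permitted
/pak/ — violates constraint 6: syllable 1 coda /k/ has 1 consonant (> 0) → not permitted
/zma/ — violates constraint 3: contains banned sequence /zm/ → not permitted
/sju.kzja/ — violates constraint 2: syllable 2 onset /kzj/ has 3 consonants (> 2) → not permitted

/dja/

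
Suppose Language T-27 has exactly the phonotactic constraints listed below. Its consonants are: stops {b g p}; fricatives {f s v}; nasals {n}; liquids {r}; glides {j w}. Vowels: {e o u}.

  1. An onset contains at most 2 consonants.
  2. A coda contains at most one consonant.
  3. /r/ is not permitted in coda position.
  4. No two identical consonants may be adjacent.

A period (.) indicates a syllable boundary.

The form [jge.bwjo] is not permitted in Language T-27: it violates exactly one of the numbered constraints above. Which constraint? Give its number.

1

[jge.bwjo]: syllable 2 onset /bwj/ has 3 consonants (> 2).
This is a violation of constraint 1: "An onset contains at most 2 consonants."
The remaining constraints (2, 3, 4) are satisfied.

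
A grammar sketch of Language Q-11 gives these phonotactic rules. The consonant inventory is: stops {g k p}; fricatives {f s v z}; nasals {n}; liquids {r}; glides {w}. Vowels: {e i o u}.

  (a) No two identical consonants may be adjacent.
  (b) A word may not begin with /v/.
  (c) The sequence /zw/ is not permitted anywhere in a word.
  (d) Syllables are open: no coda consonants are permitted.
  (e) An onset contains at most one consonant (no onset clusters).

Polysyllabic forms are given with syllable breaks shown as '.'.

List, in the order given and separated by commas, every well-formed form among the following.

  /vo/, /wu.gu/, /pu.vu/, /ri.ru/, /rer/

/vo/ — violates constraint (b): word begins with /v/ → ill-formed
/wu.gu/ — σ1 onset /w/, coda /∅/ ok; σ2 onset /g/, coda /∅/ ok → well-formed
/pu.vu/ — σ1 onset /p/, coda /∅/ ok; σ2 onset /v/, coda /∅/ ok → well-formed
/ri.ru/ — σ1 onset /r/, coda /∅/ ok; σ2 onset /r/, coda /∅/ ok → well-formed
/rer/ — violates constraint (d): syllable 1 coda /r/ has 1 consonant (> 0) → ill-formed

/wu.gu/, /pu.vu/, /ri.ru/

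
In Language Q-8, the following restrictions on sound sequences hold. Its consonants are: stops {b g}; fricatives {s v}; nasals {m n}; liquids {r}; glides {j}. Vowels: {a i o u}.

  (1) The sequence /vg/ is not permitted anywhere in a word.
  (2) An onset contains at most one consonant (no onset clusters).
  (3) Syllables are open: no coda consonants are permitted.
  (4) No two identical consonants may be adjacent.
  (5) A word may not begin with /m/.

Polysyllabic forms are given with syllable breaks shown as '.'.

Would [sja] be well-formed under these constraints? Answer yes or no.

[sja] — violates constraint 2: syllable 1 onset /sj/ has 2 consonants (> 1) → ill-formed

no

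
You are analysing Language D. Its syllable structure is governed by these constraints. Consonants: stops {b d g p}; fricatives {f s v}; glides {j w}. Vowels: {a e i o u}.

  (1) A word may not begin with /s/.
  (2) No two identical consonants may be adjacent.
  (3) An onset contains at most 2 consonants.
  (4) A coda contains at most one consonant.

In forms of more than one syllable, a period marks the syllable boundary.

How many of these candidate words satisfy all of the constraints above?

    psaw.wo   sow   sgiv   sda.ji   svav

psaw.wo — violates constraint 2: adjacent identical consonants /ww/ → phonotactically illegal
sow — violates constraint 1: word begins with /s/ → phonotactically illegal
sgiv — violates constraint 1: word begins with /s/ → phonotactically illegal
sda.ji — violates constraint 1: word begins with /s/ → phonotactically illegal
svav — violates constraint 1: word begins with /s/ → phonotactically illegal
No form is phonotactically legal → 0.

0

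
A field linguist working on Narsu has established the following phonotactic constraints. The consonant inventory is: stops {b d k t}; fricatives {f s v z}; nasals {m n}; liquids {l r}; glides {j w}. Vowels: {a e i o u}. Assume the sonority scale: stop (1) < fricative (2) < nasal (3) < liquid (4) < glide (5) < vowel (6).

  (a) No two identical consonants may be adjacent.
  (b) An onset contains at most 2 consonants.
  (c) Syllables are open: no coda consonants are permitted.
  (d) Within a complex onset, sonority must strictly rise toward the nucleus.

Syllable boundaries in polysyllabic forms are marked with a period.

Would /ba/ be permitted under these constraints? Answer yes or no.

yes

/ba/ — σ1 onset /b/, coda /∅/ ok → permitted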